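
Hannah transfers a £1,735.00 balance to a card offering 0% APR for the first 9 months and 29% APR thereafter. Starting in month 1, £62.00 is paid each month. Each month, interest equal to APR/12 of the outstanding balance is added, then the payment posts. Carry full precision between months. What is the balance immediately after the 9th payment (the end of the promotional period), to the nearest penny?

Promo months 1–9 at r₀ = 0%/12 = 0; months 10+ at r₁ = 29%/12 = 0.0241667.
After month 9 (no interest yet): B = £1,735.00 − 9·£62.00 = £1,177.00.

£1,177.00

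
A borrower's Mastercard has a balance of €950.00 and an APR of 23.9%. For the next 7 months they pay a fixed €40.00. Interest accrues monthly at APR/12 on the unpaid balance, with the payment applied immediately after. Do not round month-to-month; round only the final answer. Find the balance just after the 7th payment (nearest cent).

€793.33

Monthly rate r = 23.9%/12 = 1.99167% = 0.0199167.
Each month: B ← B·(1+r) − €40.00.
Month 1: interest €18.92; balance after payment €928.92.
Month 2: interest €18.50; balance after payment €907.42.
Month 3: interest €18.07; balance after payment €885.49.
Month 4: interest €17.64; balance after payment €863.13.
Month 5: interest €17.19; balance after payment €840.32.
Month 6: interest €16.74; balance after payment €817.06.
Month 7: interest €16.27; balance after payment €793.33.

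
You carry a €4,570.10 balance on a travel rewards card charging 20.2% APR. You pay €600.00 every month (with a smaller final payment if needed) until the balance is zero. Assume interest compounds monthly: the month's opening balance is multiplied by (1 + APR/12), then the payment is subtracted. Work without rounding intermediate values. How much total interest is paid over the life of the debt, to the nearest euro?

Monthly rate r = 20.2%/12 = 1.68333% = 0.0168333.
Payoff takes n = ⌈−ln(1 − rB₀/P)/ln(1+r)⌉ = ⌈8.220⌉ = 9 payments; the last is €132.72.
Total paid = 8·€600.00 + €132.72 = €4,932.72.
Total interest = total paid − principal = €4,932.72 − €4,570.10 = €362.62.

€363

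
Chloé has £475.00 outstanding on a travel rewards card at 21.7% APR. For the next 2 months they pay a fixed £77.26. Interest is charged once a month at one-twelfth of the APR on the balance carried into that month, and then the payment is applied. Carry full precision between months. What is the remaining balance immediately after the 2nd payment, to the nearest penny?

Monthly rate r = 21.7%/12 = 1.80833% = 0.0180833.
Each month: B ← B·(1+r) − £77.26.
Month 1: interest £8.59; balance after payment £406.33.
Month 2: interest £7.35; balance after payment £336.42.

£336.42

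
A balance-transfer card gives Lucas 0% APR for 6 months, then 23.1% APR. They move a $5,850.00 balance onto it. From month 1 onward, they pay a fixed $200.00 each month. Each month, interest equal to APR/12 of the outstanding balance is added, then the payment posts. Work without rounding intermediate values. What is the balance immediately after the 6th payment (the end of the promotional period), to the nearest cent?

$4,650.00

Promo months 1–6 at r₀ = 0%/12 = 0; months 7+ at r₁ = 23.1%/12 = 0.01925.
After month 6 (no interest yet): B = $5,850.00 − 6·$200.00 = $4,650.00.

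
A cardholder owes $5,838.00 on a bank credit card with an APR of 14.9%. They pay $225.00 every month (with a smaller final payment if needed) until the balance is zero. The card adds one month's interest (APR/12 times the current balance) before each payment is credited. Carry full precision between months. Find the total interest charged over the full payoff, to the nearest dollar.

$1,252

Monthly rate r = 14.9%/12 = 1.24167% = 0.0124167.
Payoff takes n = ⌈−ln(1 − rB₀/P)/ln(1+r)⌉ = ⌈31.512⌉ = 32 payments; the last is $115.47.
Total paid = 31·$225.00 + $115.47 = $7,090.47.
Total interest = total paid − principal = $7,090.47 − $5,838.00 = $1,252.47.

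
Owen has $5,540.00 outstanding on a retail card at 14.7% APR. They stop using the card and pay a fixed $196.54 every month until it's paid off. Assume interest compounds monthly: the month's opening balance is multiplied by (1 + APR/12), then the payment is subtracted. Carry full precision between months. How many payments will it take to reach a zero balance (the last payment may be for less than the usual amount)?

Monthly rate r = 14.7%/12 = 1.225% = 0.01225.
Recurrence: B ← B·(1+r) − $196.54.
Month 1: interest $67.86; balance after payment $5,411.32.
Month 2: interest $66.29; balance after payment $5,281.07.
Closed form: n = −ln(1 − rB₀/P)/ln(1+r) = −ln(0.6547)/ln(1.01225) ≈ 34.789, so the balance reaches zero during payment 35.

35 payments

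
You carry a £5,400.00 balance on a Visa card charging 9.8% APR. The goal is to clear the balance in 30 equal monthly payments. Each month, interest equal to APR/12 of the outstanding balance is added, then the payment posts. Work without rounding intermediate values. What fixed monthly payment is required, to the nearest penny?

Monthly rate r = 9.8%/12 = 0.816667% = 0.00816667.
Level-payment amortization: P = B₀·r / (1 − (1+r)^(−n)) = 5400.00·0.00816667 / (1 − 1.00817^(−30)).
Denominator 1 − (1+r)^(−30) = 0.216516281.
P = 44.1 / 0.216516281 ≈ 203.68.

£203.68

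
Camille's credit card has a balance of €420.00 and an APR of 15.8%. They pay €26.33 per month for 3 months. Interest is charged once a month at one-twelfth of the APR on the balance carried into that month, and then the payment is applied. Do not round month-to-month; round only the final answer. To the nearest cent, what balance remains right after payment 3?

Monthly rate r = 15.8%/12 = 1.31667% = 0.0131667.
Each month: B ← B·(1+r) − €26.33.
Month 1: interest €5.53; balance after payment €399.20.
Month 2: interest €5.26; balance after payment €378.13.
Month 3: interest €4.98; balance after payment €356.77.

€356.77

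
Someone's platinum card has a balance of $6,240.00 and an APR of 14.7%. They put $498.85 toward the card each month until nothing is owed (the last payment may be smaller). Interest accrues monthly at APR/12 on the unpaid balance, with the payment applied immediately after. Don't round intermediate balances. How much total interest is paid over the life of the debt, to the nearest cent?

Monthly rate r = 14.7%/12 = 1.225% = 0.01225.
Payoff takes n = ⌈−ln(1 − rB₀/P)/ln(1+r)⌉ = ⌈13.661⌉ = 14 payments; the last is $330.36.
Total paid = 13·$498.85 + $330.36 = $6,815.41.
Total interest = total paid − principal = $6,815.41 − $6,240.00 = $575.41.

$575.41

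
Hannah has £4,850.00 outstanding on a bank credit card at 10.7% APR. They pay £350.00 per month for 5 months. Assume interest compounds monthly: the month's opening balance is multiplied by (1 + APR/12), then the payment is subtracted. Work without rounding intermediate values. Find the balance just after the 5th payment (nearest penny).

£3,288.63

Monthly rate r = 10.7%/12 = 0.891667% = 0.00891667.
Each month: B ← B·(1+r) − £350.00.
Month 1: interest £43.25; balance after payment £4,543.25.
Month 2: interest £40.51; balance after payment £4,233.76.
Month 3: interest £37.75; balance after payment £3,921.51.
Month 4: interest £34.97; balance after payment £3,606.47.
Month 5: interest £32.16; balance after payment £3,288.63.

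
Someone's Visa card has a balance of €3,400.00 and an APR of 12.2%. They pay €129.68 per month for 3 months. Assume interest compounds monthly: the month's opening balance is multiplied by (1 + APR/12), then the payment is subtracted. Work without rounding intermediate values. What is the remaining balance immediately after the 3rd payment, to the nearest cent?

€3,111.75

Monthly rate r = 12.2%/12 = 1.01667% = 0.0101667.
Each month: B ← B·(1+r) − €129.68.
Month 1: interest €34.57; balance after payment €3,304.89.
Month 2: interest €33.60; balance after payment €3,208.81.
Month 3: interest €32.62; balance after payment €3,111.75.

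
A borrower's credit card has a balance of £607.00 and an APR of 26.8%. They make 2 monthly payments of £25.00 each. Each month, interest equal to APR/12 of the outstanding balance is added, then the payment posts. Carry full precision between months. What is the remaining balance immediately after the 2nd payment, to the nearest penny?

£583.86

Monthly rate r = 26.8%/12 = 2.23333% = 0.0223333.
Each month: B ← B·(1+r) − £25.00.
Month 1: interest £13.56; balance after payment £595.56.
Month 2: interest £13.30; balance after payment £583.86.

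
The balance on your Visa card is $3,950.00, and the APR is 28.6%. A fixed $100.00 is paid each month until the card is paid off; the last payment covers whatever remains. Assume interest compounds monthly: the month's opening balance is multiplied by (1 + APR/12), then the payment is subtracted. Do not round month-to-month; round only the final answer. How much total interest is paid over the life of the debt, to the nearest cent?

$8,096.38

Monthly rate r = 28.6%/12 = 2.38333% = 0.0238333.
Payoff takes n = ⌈−ln(1 − rB₀/P)/ln(1+r)⌉ = ⌈120.461⌉ = 121 payments; the last is $46.38.
Total paid = 120·$100.00 + $46.38 = $12,046.38.
Total interest = total paid − principal = $12,046.38 − $3,950.00 = $8,096.38.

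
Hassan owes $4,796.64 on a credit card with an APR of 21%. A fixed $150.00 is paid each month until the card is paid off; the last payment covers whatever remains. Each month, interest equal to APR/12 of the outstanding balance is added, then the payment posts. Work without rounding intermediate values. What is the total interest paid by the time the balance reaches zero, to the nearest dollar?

Monthly rate r = 21%/12 = 1.75% = 0.0175.
Payoff takes n = ⌈−ln(1 − rB₀/P)/ln(1+r)⌉ = ⌈47.271⌉ = 48 payments; the last is $40.93.
Total paid = 47·$150.00 + $40.93 = $7,090.93.
Total interest = total paid − principal = $7,090.93 − $4,796.64 = $2,294.29.

$2,294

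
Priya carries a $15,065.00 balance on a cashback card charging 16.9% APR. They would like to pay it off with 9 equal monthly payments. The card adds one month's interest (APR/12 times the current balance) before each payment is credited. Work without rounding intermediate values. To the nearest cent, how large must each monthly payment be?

$1,793.96

Monthly rate r = 16.9%/12 = 1.40833% = 0.0140833.
Level-payment amortization: P = B₀·r / (1 − (1+r)^(−n)) = 15065.00·0.0140833 / (1 − 1.01408^(−9)).
Denominator 1 − (1+r)^(−9) = 0.118266798.
P = 212.165 / 0.118266798 ≈ 1793.96.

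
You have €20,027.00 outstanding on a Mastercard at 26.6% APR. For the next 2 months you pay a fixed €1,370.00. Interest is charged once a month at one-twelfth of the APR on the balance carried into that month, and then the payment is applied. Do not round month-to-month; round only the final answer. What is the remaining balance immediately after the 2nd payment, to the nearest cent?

Monthly rate r = 26.6%/12 = 2.21667% = 0.0221667.
Each month: B ← B·(1+r) − €1,370.00.
Month 1: interest €443.93; balance after payment €19,100.93.
Month 2: interest €423.40; balance after payment €18,154.34.

€18,154.34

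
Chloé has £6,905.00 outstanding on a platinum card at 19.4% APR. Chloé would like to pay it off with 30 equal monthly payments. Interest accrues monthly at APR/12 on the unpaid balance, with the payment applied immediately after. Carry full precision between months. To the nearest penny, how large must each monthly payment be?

Monthly rate r = 19.4%/12 = 1.61667% = 0.0161667.
Level-payment amortization: P = B₀·r / (1 − (1+r)^(−n)) = 6905.00·0.0161667 / (1 − 1.01617^(−30)).
Denominator 1 − (1+r)^(−30) = 0.38191008.
P = 111.631 / 0.38191008 ≈ 292.30.

£292.30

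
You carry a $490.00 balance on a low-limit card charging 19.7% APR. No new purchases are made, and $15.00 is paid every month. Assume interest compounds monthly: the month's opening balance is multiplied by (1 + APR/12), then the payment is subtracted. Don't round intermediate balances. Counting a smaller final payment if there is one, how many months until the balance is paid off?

48 payments

Monthly rate r = 19.7%/12 = 1.64167% = 0.0164167.
Recurrence: B ← B·(1+r) − $15.00.
Month 1: interest $8.04; balance after payment $483.04.
Month 2: interest $7.93; balance after payment $475.97.
Closed form: n = −ln(1 − rB₀/P)/ln(1+r) = −ln(0.46372)/ln(1.01642) ≈ 47.194, so the balance reaches zero during payment 48.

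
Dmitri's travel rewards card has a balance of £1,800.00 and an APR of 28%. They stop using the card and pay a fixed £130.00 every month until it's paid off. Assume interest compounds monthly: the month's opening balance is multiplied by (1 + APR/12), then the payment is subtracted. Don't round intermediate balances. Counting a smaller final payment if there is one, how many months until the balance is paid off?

17 months

Monthly rate r = 28%/12 = 2.33333% = 0.0233333.
Recurrence: B ← B·(1+r) − £130.00.
Month 1: interest £42.00; balance after payment £1,712.00.
Month 2: interest £39.95; balance after payment £1,621.95.
Closed form: n = −ln(1 − rB₀/P)/ln(1+r) = −ln(0.67692)/ln(1.02333) ≈ 16.917, so the balance reaches zero during payment 17.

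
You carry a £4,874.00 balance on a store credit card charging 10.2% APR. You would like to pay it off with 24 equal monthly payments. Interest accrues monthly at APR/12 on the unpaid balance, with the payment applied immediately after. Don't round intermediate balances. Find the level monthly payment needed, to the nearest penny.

£225.36

Monthly rate r = 10.2%/12 = 0.85% = 0.0085.
Level-payment amortization: P = B₀·r / (1 − (1+r)^(−n)) = 4874.00·0.0085 / (1 − 1.0085^(−24)).
Denominator 1 − (1+r)^(−24) = 0.183834301.
P = 41.429 / 0.183834301 ≈ 225.36.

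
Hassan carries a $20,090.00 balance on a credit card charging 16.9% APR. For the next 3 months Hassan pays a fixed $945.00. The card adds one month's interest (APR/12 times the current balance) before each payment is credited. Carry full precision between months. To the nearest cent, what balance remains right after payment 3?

Monthly rate r = 16.9%/12 = 1.40833% = 0.0140833.
Each month: B ← B·(1+r) − $945.00.
Month 1: interest $282.93; balance after payment $19,427.93.
Month 2: interest $273.61; balance after payment $18,756.54.
Month 3: interest $264.15; balance after payment $18,075.70.

$18,075.70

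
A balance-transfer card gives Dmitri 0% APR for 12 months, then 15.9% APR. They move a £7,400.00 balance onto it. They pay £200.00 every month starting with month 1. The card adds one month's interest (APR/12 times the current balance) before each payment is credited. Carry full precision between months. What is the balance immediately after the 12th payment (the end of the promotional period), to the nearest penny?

Promo months 1–12 at r₀ = 0%/12 = 0; months 13+ at r₁ = 15.9%/12 = 0.01325.
After month 12 (no interest yet): B = £7,400.00 − 12·£200.00 = £5,000.00.

£5,000.00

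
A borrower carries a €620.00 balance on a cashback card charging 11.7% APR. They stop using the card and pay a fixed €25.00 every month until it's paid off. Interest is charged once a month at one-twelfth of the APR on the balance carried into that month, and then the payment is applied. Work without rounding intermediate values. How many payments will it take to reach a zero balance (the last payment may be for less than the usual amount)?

29 payments

Monthly rate r = 11.7%/12 = 0.975% = 0.00975.
Recurrence: B ← B·(1+r) − €25.00.
Month 1: interest €6.04; balance after payment €601.04.
Month 2: interest €5.86; balance after payment €581.91.
Closed form: n = −ln(1 − rB₀/P)/ln(1+r) = −ln(0.7582)/ln(1.00975) ≈ 28.529, so the balance reaches zero during payment 29.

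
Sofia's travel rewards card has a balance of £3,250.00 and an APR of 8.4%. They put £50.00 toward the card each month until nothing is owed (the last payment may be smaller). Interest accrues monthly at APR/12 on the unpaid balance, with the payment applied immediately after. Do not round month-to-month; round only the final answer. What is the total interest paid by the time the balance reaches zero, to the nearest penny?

Monthly rate r = 8.4%/12 = 0.7% = 0.007.
Payoff takes n = ⌈−ln(1 − rB₀/P)/ln(1+r)⌉ = ⌈87.013⌉ = 88 payments; the last is £0.66.
Total paid = 87·£50.00 + £0.66 = £4,350.66.
Total interest = total paid − principal = £4,350.66 − £3,250.00 = £1,100.66.

£1,100.66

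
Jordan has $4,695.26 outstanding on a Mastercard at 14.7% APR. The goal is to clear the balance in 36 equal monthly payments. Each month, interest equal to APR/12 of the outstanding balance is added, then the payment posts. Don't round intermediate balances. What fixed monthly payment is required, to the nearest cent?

Monthly rate r = 14.7%/12 = 1.225% = 0.01225.
Level-payment amortization: P = B₀·r / (1 − (1+r)^(−n)) = 4695.26·0.01225 / (1 − 1.01225^(−36)).
Denominator 1 − (1+r)^(−36) = 0.354881162.
P = 57.5169 / 0.354881162 ≈ 162.07.

$162.07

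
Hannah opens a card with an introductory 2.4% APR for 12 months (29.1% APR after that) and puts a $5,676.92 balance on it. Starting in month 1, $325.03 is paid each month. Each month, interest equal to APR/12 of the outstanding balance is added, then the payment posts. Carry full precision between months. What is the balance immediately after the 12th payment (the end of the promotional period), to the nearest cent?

$1,871.12

Promo months 1–12 at r₀ = 2.4%/12 = 0.002; months 13+ at r₁ = 29.1%/12 = 0.02425.
After month 12: iterate B ← B·(1+r₀) − $325.03 for 12 months → $1,871.12.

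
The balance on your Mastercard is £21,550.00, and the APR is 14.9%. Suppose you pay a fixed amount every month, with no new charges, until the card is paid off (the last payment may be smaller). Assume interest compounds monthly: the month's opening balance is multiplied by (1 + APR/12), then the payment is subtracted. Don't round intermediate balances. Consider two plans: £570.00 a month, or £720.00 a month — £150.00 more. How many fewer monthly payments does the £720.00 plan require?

14 fewer payments

Monthly rate r = 14.9%/12 = 1.24167% = 0.0124167.
At £570.00/mo: n = ⌈−ln(1 − rB₀/P)/ln(1+r)⌉ = 52 payments (last £207.10); total interest = total paid − £21,550.00 = £7,727.10.
At £720.00/mo: 38 payments (last £470.72); total interest £5,560.72.
Payments saved = 52 − 38 = 14.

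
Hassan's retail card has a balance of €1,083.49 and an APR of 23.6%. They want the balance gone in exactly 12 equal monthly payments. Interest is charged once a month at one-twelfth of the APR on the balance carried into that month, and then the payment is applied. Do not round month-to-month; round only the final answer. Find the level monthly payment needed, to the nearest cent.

Monthly rate r = 23.6%/12 = 1.96667% = 0.0196667.
Level-payment amortization: P = B₀·r / (1 − (1+r)^(−n)) = 1083.49·0.0196667 / (1 − 1.01967^(−12)).
Denominator 1 − (1+r)^(−12) = 0.208408116.
P = 21.3086 / 0.208408116 ≈ 102.24.

€102.24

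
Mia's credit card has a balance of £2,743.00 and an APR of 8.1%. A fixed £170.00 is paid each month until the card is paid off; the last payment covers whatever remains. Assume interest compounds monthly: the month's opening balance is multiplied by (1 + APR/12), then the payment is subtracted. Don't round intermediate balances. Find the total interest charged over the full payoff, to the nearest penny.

Monthly rate r = 8.1%/12 = 0.675% = 0.00675.
Payoff takes n = ⌈−ln(1 − rB₀/P)/ln(1+r)⌉ = ⌈17.141⌉ = 18 payments; the last is £24.05.
Total paid = 17·£170.00 + £24.05 = £2,914.05.
Total interest = total paid − principal = £2,914.05 − £2,743.00 = £171.05.

£171.05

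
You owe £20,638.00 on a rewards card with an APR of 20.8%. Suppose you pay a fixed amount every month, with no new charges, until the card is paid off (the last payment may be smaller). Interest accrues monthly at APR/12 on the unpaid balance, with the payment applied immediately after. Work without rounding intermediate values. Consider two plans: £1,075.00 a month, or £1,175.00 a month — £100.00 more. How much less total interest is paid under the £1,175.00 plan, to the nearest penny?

£488.92

Monthly rate r = 20.8%/12 = 1.73333% = 0.0173333.
At £1,075.00/mo: n = ⌈−ln(1 − rB₀/P)/ln(1+r)⌉ = 24 payments (last £588.19); total interest = total paid − £20,638.00 = £4,675.19.
At £1,175.00/mo: 22 payments (last £149.27); total interest £4,186.27.
Interest saved = £4,675.19 − £4,186.27 = £488.92.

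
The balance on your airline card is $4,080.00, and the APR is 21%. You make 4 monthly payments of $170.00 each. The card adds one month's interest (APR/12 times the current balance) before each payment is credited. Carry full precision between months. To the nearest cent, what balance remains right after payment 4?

Monthly rate r = 21%/12 = 1.75% = 0.0175.
Each month: B ← B·(1+r) − $170.00.
Month 1: interest $71.40; balance after payment $3,981.40.
Month 2: interest $69.67; balance after payment $3,881.07.
Month 3: interest $67.92; balance after payment $3,778.99.
Month 4: interest $66.13; balance after payment $3,675.13.

$3,675.13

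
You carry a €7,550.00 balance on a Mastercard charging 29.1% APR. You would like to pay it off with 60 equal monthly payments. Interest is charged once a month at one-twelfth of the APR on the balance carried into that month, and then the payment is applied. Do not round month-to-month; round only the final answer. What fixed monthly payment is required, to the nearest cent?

Monthly rate r = 29.1%/12 = 2.425% = 0.02425.
Level-payment amortization: P = B₀·r / (1 − (1+r)^(−n)) = 7550.00·0.02425 / (1 − 1.02425^(−60)).
Denominator 1 − (1+r)^(−60) = 0.762512015.
P = 183.088 / 0.762512015 ≈ 240.11.

€240.11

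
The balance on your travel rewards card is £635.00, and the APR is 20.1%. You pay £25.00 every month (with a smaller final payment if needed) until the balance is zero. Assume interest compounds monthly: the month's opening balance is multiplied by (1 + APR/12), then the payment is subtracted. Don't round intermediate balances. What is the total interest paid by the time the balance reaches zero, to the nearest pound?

£199

Monthly rate r = 20.1%/12 = 1.675% = 0.01675.
Payoff takes n = ⌈−ln(1 − rB₀/P)/ln(1+r)⌉ = ⌈33.361⌉ = 34 payments; the last is £9.07.
Total paid = 33·£25.00 + £9.07 = £834.07.
Total interest = total paid − principal = £834.07 − £635.00 = £199.07.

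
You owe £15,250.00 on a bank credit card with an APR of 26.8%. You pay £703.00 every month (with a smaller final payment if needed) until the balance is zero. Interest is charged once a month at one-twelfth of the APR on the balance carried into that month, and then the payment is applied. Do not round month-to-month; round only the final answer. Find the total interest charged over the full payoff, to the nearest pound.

£5,838

Monthly rate r = 26.8%/12 = 2.23333% = 0.0223333.
Payoff takes n = ⌈−ln(1 − rB₀/P)/ln(1+r)⌉ = ⌈29.997⌉ = 30 payments; the last is £700.94.
Total paid = 29·£703.00 + £700.94 = £21,087.94.
Total interest = total paid − principal = £21,087.94 − £15,250.00 = £5,837.94.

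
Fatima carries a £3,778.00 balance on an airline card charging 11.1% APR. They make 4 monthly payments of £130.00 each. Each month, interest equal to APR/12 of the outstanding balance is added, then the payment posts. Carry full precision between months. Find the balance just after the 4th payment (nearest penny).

£3,392.48

Monthly rate r = 11.1%/12 = 0.925% = 0.00925.
Each month: B ← B·(1+r) − £130.00.
Month 1: interest £34.95; balance after payment £3,682.95.
Month 2: interest £34.07; balance after payment £3,587.01.
Month 3: interest £33.18; balance after payment £3,490.19.
Month 4: interest £32.28; balance after payment £3,392.48.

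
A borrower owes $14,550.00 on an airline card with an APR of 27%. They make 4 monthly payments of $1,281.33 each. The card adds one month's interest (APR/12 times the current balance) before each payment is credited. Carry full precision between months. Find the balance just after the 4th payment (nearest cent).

Monthly rate r = 27%/12 = 2.25% = 0.0225.
Each month: B ← B·(1+r) − $1,281.33.
Month 1: interest $327.38; balance after payment $13,596.05.
Month 2: interest $305.91; balance after payment $12,620.63.
Month 3: interest $283.96; balance after payment $11,623.26.
Month 4: interest $261.52; balance after payment $10,603.45.

$10,603.45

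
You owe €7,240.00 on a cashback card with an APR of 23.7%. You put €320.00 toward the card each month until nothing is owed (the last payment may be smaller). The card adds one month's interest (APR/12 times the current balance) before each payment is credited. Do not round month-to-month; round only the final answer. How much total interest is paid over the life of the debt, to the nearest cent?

€2,448.81

Monthly rate r = 23.7%/12 = 1.975% = 0.01975.
Payoff takes n = ⌈−ln(1 − rB₀/P)/ln(1+r)⌉ = ⌈30.276⌉ = 31 payments; the last is €88.81.
Total paid = 30·€320.00 + €88.81 = €9,688.81.
Total interest = total paid − principal = €9,688.81 − €7,240.00 = €2,448.81.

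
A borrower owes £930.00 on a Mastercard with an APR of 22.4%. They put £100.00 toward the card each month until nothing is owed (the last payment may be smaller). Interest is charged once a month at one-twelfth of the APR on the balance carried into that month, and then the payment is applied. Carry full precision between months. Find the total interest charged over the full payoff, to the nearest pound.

Monthly rate r = 22.4%/12 = 1.86667% = 0.0186667.
Payoff takes n = ⌈−ln(1 − rB₀/P)/ln(1+r)⌉ = ⌈10.310⌉ = 11 payments; the last is £31.18.
Total paid = 10·£100.00 + £31.18 = £1,031.18.
Total interest = total paid − principal = £1,031.18 − £930.00 = £101.18.

£101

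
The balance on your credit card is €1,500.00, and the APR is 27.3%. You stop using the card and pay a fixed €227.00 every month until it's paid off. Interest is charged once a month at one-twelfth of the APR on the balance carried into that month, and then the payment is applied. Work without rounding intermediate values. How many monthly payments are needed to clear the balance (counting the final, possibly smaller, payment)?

8 months

Monthly rate r = 27.3%/12 = 2.275% = 0.02275.
Recurrence: B ← B·(1+r) − €227.00.
Month 1: interest €34.12; balance after payment €1,307.12.
Month 2: interest €29.74; balance after payment €1,109.86.
Closed form: n = −ln(1 − rB₀/P)/ln(1+r) = −ln(0.84967)/ln(1.02275) ≈ 7.242, so the balance reaches zero during payment 8.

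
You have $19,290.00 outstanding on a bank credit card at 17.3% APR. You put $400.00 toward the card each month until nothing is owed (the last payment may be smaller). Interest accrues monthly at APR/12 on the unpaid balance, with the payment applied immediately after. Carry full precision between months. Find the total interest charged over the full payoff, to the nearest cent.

$13,915.71

Monthly rate r = 17.3%/12 = 1.44167% = 0.0144167.
Payoff takes n = ⌈−ln(1 − rB₀/P)/ln(1+r)⌉ = ⌈83.014⌉ = 84 payments; the last is $5.71.
Total paid = 83·$400.00 + $5.71 = $33,205.71.
Total interest = total paid − principal = $33,205.71 − $19,290.00 = $13,915.71.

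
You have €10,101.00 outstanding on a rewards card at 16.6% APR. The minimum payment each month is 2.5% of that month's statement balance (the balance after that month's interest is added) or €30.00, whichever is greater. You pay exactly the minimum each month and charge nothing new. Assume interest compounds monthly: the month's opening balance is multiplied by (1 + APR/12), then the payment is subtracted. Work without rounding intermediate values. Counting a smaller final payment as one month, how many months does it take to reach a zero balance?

Monthly rate r = 16.6%/12 = 1.38333% = 0.0138333.
While 2.5% of the post-interest balance exceeds €30.00, each month B ← (B·(1+r))·(1 − 0.025), i.e. B shrinks by the factor (1+r)·0.975 = 0.98849.
This holds for months 1–186. Entering month 187 the balance is €1,172.21; 2.5% of the post-interest balance is now below €30.00, so the flat €30.00 minimum applies from here.
From month 187 a fixed €30.00 at rate r clears €1,172.21 in 57 more payments. Total: 186 + 57 = 243 months.

243 months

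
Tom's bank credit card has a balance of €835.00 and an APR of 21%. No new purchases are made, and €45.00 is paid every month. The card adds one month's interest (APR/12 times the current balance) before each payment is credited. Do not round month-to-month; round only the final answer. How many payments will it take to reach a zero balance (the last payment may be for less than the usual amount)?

Monthly rate r = 21%/12 = 1.75% = 0.0175.
Recurrence: B ← B·(1+r) − €45.00.
Month 1: interest €14.61; balance after payment €804.61.
Month 2: interest €14.08; balance after payment €773.69.
Closed form: n = −ln(1 − rB₀/P)/ln(1+r) = −ln(0.67528)/ln(1.0175) ≈ 22.632, so the balance reaches zero during payment 23.

23 months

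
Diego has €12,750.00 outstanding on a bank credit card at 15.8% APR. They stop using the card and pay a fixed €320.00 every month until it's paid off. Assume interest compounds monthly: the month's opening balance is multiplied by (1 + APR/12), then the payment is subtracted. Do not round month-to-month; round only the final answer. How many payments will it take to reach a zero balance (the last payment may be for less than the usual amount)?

57 payments

Monthly rate r = 15.8%/12 = 1.31667% = 0.0131667.
Recurrence: B ← B·(1+r) − €320.00.
Month 1: interest €167.88; balance after payment €12,597.88.
Month 2: interest €165.87; balance after payment €12,443.75.
Closed form: n = −ln(1 − rB₀/P)/ln(1+r) = −ln(0.47539)/ln(1.01317) ≈ 56.848, so the balance reaches zero during payment 57.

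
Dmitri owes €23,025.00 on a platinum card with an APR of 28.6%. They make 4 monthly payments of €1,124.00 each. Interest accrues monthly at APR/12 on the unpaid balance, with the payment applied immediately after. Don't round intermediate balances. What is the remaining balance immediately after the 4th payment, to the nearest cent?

Monthly rate r = 28.6%/12 = 2.38333% = 0.0238333.
Each month: B ← B·(1+r) − €1,124.00.
Month 1: interest €548.76; balance after payment €22,449.76.
Month 2: interest €535.05; balance after payment €21,860.82.
Month 3: interest €521.02; balance after payment €21,257.83.
Month 4: interest €506.64; balance after payment €20,640.48.

€20,640.48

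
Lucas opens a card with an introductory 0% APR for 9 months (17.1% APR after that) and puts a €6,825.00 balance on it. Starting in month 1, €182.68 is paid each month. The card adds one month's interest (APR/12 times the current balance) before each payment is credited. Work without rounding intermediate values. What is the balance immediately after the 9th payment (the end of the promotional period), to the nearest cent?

€5,180.88

Promo months 1–9 at r₀ = 0%/12 = 0; months 10+ at r₁ = 17.1%/12 = 0.01425.
After month 9 (no interest yet): B = €6,825.00 − 9·€182.68 = €5,180.88.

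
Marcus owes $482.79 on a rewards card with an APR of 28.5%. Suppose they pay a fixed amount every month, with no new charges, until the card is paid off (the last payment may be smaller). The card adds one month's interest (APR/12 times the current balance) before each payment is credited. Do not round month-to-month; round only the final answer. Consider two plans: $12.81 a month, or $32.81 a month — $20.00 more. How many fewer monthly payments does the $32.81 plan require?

78 fewer payments

Monthly rate r = 28.5%/12 = 2.375% = 0.02375.
At $12.81/mo: n = ⌈−ln(1 − rB₀/P)/ln(1+r)⌉ = 97 payments (last $0.79); total interest = total paid − $482.79 = $747.76.
At $32.81/mo: 19 payments (last $10.53); total interest $118.32.
Payments saved = 97 − 19 = 78.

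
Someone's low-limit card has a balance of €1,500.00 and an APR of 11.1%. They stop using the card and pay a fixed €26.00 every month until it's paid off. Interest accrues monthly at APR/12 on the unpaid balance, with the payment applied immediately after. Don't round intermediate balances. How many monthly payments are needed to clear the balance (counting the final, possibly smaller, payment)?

83 months

Monthly rate r = 11.1%/12 = 0.925% = 0.00925.
Recurrence: B ← B·(1+r) − €26.00.
Month 1: interest €13.88; balance after payment €1,487.88.
Month 2: interest €13.76; balance after payment €1,475.64.
Closed form: n = −ln(1 − rB₀/P)/ln(1+r) = −ln(0.46635)/ln(1.00925) ≈ 82.849, so the balance reaches zero during payment 83.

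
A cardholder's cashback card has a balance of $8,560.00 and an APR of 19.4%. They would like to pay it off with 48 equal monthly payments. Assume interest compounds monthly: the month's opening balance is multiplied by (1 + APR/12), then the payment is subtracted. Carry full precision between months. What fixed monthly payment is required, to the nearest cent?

$257.76

Monthly rate r = 19.4%/12 = 1.61667% = 0.0161667.
Level-payment amortization: P = B₀·r / (1 − (1+r)^(−n)) = 8560.00·0.0161667 / (1 − 1.01617^(−48)).
Denominator 1 − (1+r)^(−48) = 0.536891601.
P = 138.387 / 0.536891601 ≈ 257.76.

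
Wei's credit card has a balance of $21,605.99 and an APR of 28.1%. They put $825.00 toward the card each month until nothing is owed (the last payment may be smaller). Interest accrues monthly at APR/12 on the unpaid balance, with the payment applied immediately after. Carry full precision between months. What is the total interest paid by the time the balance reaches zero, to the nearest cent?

Monthly rate r = 28.1%/12 = 2.34167% = 0.0234167.
Payoff takes n = ⌈−ln(1 − rB₀/P)/ln(1+r)⌉ = ⌈41.043⌉ = 42 payments; the last is $35.69.
Total paid = 41·$825.00 + $35.69 = $33,860.69.
Total interest = total paid − principal = $33,860.69 − $21,605.99 = $12,254.70.

$12,254.70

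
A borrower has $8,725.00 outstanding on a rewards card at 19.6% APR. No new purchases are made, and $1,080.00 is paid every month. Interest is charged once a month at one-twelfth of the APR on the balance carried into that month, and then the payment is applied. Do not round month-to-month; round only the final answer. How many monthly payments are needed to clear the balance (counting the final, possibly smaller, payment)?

9 months

Monthly rate r = 19.6%/12 = 1.63333% = 0.0163333.
Recurrence: B ← B·(1+r) − $1,080.00.
Month 1: interest $142.51; balance after payment $7,787.51.
Month 2: interest $127.20; balance after payment $6,834.70.
Closed form: n = −ln(1 − rB₀/P)/ln(1+r) = −ln(0.86805)/ln(1.01633) ≈ 8.734, so the balance reaches zero during payment 9.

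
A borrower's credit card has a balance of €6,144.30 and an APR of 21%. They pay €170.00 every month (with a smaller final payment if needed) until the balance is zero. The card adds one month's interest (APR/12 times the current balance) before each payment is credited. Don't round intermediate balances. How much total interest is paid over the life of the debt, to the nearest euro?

Monthly rate r = 21%/12 = 1.75% = 0.0175.
Payoff takes n = ⌈−ln(1 − rB₀/P)/ln(1+r)⌉ = ⌈57.701⌉ = 58 payments; the last is €119.50.
Total paid = 57·€170.00 + €119.50 = €9,809.50.
Total interest = total paid − principal = €9,809.50 − €6,144.30 = €3,665.20.

€3,665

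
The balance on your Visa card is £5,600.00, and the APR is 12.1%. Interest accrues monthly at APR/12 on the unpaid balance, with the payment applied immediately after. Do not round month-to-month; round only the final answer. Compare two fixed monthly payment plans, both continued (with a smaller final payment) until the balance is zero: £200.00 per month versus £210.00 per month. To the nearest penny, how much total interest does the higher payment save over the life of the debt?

£57.71

Monthly rate r = 12.1%/12 = 1.00833% = 0.0100833.
At £200.00/mo: n = ⌈−ln(1 − rB₀/P)/ln(1+r)⌉ = 34 payments (last £13.35); total interest = total paid − £5,600.00 = £1,013.35.
At £210.00/mo: 32 payments (last £45.64); total interest £955.64.
Interest saved = £1,013.35 − £955.64 = £57.71.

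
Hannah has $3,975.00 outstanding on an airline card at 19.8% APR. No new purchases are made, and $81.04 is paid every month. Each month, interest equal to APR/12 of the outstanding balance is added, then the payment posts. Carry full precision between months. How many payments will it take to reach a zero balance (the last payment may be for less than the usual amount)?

102 months

Monthly rate r = 19.8%/12 = 1.65% = 0.0165.
Recurrence: B ← B·(1+r) − $81.04.
Month 1: interest $65.59; balance after payment $3,959.55.
Month 2: interest $65.33; balance after payment $3,943.84.
Closed form: n = −ln(1 − rB₀/P)/ln(1+r) = −ln(0.19068)/ln(1.0165) ≈ 101.261, so the balance reaches zero during payment 102.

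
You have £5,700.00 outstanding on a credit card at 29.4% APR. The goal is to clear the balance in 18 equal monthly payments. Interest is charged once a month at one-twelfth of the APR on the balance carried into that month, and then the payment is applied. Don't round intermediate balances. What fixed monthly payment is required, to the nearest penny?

£395.41

Monthly rate r = 29.4%/12 = 2.45% = 0.0245.
Level-payment amortization: P = B₀·r / (1 − (1+r)^(−n)) = 5700.00·0.0245 / (1 − 1.0245^(−18)).
Denominator 1 − (1+r)^(−18) = 0.353178167.
P = 139.65 / 0.353178167 ≈ 395.41.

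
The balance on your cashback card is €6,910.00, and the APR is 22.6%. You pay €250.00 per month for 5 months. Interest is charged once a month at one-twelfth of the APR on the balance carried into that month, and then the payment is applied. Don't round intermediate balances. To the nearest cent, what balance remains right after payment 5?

Monthly rate r = 22.6%/12 = 1.88333% = 0.0188333.
Each month: B ← B·(1+r) − €250.00.
Month 1: interest €130.14; balance after payment €6,790.14.
Month 2: interest €127.88; balance after payment €6,668.02.
Month 3: interest €125.58; balance after payment €6,543.60.
Month 4: interest €123.24; balance after payment €6,416.84.
Month 5: interest €120.85; balance after payment €6,287.69.

€6,287.69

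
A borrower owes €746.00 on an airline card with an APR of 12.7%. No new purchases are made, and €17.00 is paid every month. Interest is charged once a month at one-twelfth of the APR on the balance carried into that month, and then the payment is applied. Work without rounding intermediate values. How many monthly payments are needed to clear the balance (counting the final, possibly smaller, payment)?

Monthly rate r = 12.7%/12 = 1.05833% = 0.0105833.
Recurrence: B ← B·(1+r) − €17.00.
Month 1: interest €7.90; balance after payment €736.90.
Month 2: interest €7.80; balance after payment €727.69.
Closed form: n = −ln(1 − rB₀/P)/ln(1+r) = −ln(0.53558)/ln(1.01058) ≈ 59.311, so the balance reaches zero during payment 60.

60 payments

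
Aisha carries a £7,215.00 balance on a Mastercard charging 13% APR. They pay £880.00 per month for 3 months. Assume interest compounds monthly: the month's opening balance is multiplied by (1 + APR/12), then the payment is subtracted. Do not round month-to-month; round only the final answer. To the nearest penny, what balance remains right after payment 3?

£4,783.33

Monthly rate r = 13%/12 = 1.08333% = 0.0108333.
Each month: B ← B·(1+r) − £880.00.
Month 1: interest £78.16; balance after payment £6,413.16.
Month 2: interest £69.48; balance after payment £5,602.64.
Month 3: interest £60.70; balance after payment £4,783.33.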